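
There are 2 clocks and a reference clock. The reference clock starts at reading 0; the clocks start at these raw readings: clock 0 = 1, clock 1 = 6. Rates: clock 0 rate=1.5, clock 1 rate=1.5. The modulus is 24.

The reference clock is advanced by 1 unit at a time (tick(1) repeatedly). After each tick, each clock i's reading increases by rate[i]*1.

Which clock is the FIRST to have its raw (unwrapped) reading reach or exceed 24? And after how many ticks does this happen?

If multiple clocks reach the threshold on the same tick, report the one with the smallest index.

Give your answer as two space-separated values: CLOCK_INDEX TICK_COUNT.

clock 0: start=1, rate=1.5, needs 24-1 = 23; ticks = ceil(23/1.5) = ceil(15.3333) = 16; reading at tick 16 = 1 + 1.5*16 = 25.0000
clock 1: start=6, rate=1.5, needs 24-6 = 18; ticks = ceil(18/1.5) = ceil(12.0000) = 12; reading at tick 12 = 6 + 1.5*12 = 24.0000
Minimum tick count = 12; winners = [1]; smallest index = 1

Answer: 1 12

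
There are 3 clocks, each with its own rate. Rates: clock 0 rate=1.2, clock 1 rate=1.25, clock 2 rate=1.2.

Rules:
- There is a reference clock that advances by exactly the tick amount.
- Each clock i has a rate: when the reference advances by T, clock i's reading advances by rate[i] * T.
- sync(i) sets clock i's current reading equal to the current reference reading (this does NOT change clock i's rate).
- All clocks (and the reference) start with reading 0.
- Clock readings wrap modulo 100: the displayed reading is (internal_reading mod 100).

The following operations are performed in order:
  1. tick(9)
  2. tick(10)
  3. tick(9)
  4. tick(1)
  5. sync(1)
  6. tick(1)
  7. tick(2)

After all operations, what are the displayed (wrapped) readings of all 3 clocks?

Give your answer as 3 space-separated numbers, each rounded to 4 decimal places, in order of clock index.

Answer: 38.4000 32.7500 38.4000

Derivation:
After op 1 tick(9): ref=9.0000 raw=[10.8000 11.2500 10.8000]
After op 2 tick(10): ref=19.0000 raw=[22.8000 23.7500 22.8000]
After op 3 tick(9): ref=28.0000 raw=[33.6000 35.0000 33.6000]
After op 4 tick(1): ref=29.0000 raw=[34.8000 36.2500 34.8000]
After op 5 sync(1): ref=29.0000 raw=[34.8000 29.0000 34.8000]
After op 6 tick(1): ref=30.0000 raw=[36.0000 30.2500 36.0000]
After op 7 tick(2): ref=32.0000 raw=[38.4000 32.7500 38.4000]
Wrap final raw readings (mod 100): 38.4000 mod 100 = 38.4000; 32.7500 mod 100 = 32.7500; 38.4000 mod 100 = 38.4000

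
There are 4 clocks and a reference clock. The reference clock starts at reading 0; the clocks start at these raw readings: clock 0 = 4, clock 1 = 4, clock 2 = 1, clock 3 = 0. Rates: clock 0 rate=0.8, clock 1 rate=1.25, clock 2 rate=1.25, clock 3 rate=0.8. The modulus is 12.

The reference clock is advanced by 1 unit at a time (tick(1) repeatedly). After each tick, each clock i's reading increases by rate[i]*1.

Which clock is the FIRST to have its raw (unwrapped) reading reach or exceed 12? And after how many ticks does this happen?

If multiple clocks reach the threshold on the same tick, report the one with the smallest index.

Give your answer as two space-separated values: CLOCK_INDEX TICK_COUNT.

clock 0: start=4, rate=0.8, needs 12-4 = 8; ticks = ceil(8/0.8) = ceil(10.0000) = 10; reading at tick 10 = 4 + 0.8*10 = 12.0000
clock 1: start=4, rate=1.25, needs 12-4 = 8; ticks = ceil(8/1.25) = ceil(6.4000) = 7; reading at tick 7 = 4 + 1.25*7 = 12.7500
clock 2: start=1, rate=1.25, needs 12-1 = 11; ticks = ceil(11/1.25) = ceil(8.8000) = 9; reading at tick 9 = 1 + 1.25*9 = 12.2500
clock 3: start=0, rate=0.8, needs 12-0 = 12; ticks = ceil(12/0.8) = ceil(15.0000) = 15; reading at tick 15 = 0 + 0.8*15 = 12.0000
Minimum tick count = 7; winners = [1]; smallest index = 1

Answer: 1 7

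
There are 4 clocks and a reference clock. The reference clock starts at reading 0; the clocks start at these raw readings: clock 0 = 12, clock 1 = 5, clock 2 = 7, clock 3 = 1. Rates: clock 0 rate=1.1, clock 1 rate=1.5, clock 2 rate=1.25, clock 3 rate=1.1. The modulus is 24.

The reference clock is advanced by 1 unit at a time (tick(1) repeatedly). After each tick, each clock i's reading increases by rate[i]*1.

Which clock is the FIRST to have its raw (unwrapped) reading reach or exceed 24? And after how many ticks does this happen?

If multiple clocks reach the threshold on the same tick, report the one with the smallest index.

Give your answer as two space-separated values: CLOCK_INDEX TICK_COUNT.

Answer: 0 11

Derivation:
clock 0: start=12, rate=1.1, needs 24-12 = 12; ticks = ceil(12/1.1) = ceil(10.9091) = 11; reading at tick 11 = 12 + 1.1*11 = 24.1000
clock 1: start=5, rate=1.5, needs 24-5 = 19; ticks = ceil(19/1.5) = ceil(12.6667) = 13; reading at tick 13 = 5 + 1.5*13 = 24.5000
clock 2: start=7, rate=1.25, needs 24-7 = 17; ticks = ceil(17/1.25) = ceil(13.6000) = 14; reading at tick 14 = 7 + 1.25*14 = 24.5000
clock 3: start=1, rate=1.1, needs 24-1 = 23; ticks = ceil(23/1.1) = ceil(20.9091) = 21; reading at tick 21 = 1 + 1.1*21 = 24.1000
Minimum tick count = 11; winners = [0]; smallest index = 0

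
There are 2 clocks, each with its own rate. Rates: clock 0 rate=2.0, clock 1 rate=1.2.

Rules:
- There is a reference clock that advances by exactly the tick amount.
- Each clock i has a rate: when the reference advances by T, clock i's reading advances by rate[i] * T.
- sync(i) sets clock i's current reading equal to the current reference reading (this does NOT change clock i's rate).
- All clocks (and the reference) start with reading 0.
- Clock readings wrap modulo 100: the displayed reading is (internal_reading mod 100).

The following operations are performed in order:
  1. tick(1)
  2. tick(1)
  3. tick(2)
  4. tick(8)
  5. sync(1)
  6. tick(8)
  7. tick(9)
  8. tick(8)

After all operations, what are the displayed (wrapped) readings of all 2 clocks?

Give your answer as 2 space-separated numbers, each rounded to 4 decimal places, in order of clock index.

After op 1 tick(1): ref=1.0000 raw=[2.0000 1.2000]
After op 2 tick(1): ref=2.0000 raw=[4.0000 2.4000]
After op 3 tick(2): ref=4.0000 raw=[8.0000 4.8000]
After op 4 tick(8): ref=12.0000 raw=[24.0000 14.4000]
After op 5 sync(1): ref=12.0000 raw=[24.0000 12.0000]
After op 6 tick(8): ref=20.0000 raw=[40.0000 21.6000]
After op 7 tick(9): ref=29.0000 raw=[58.0000 32.4000]
After op 8 tick(8): ref=37.0000 raw=[74.0000 42.0000]
Wrap final raw readings (mod 100): 74.0000 mod 100 = 74.0000; 42.0000 mod 100 = 42.0000

Answer: 74.0000 42.0000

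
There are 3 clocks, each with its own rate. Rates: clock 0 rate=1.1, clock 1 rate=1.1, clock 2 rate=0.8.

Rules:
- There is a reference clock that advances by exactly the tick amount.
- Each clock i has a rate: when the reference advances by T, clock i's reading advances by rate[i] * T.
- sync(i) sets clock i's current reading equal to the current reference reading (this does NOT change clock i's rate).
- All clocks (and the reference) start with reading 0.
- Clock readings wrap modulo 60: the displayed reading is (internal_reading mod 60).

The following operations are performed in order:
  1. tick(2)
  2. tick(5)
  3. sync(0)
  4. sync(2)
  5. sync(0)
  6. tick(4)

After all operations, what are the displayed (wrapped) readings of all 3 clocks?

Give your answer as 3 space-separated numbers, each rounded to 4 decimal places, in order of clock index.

Answer: 11.4000 12.1000 10.2000

Derivation:
After op 1 tick(2): ref=2.0000 raw=[2.2000 2.2000 1.6000]
After op 2 tick(5): ref=7.0000 raw=[7.7000 7.7000 5.6000]
After op 3 sync(0): ref=7.0000 raw=[7.0000 7.7000 5.6000]
After op 4 sync(2): ref=7.0000 raw=[7.0000 7.7000 7.0000]
After op 5 sync(0): ref=7.0000 raw=[7.0000 7.7000 7.0000]
After op 6 tick(4): ref=11.0000 raw=[11.4000 12.1000 10.2000]
Wrap final raw readings (mod 60): 11.4000 mod 60 = 11.4000; 12.1000 mod 60 = 12.1000; 10.2000 mod 60 = 10.2000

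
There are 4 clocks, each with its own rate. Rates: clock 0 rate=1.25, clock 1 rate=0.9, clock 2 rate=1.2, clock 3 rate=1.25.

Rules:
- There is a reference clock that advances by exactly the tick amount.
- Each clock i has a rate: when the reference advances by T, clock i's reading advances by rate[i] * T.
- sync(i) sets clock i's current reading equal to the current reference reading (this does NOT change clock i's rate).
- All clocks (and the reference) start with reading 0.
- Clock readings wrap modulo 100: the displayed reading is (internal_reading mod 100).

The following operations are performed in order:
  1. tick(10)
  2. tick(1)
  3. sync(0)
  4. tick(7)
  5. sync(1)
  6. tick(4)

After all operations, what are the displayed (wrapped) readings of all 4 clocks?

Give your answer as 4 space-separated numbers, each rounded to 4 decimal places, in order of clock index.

Answer: 24.7500 21.6000 26.4000 27.5000

Derivation:
After op 1 tick(10): ref=10.0000 raw=[12.5000 9.0000 12.0000 12.5000]
After op 2 tick(1): ref=11.0000 raw=[13.7500 9.9000 13.2000 13.7500]
After op 3 sync(0): ref=11.0000 raw=[11.0000 9.9000 13.2000 13.7500]
After op 4 tick(7): ref=18.0000 raw=[19.7500 16.2000 21.6000 22.5000]
After op 5 sync(1): ref=18.0000 raw=[19.7500 18.0000 21.6000 22.5000]
After op 6 tick(4): ref=22.0000 raw=[24.7500 21.6000 26.4000 27.5000]
Wrap final raw readings (mod 100): 24.7500 mod 100 = 24.7500; 21.6000 mod 100 = 21.6000; 26.4000 mod 100 = 26.4000; 27.5000 mod 100 = 27.5000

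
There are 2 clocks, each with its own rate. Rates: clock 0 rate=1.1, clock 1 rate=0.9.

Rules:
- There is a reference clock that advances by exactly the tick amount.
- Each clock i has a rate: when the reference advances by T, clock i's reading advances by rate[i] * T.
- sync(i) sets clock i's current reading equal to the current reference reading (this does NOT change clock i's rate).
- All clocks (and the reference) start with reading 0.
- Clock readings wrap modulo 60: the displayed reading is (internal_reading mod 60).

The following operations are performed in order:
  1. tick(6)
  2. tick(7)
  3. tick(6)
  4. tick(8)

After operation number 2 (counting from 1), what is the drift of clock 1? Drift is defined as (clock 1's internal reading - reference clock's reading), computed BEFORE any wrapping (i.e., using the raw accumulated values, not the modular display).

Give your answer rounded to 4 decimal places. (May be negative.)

After op 1 tick(6): ref=6.0000 raw=[6.6000 5.4000]
After op 2 tick(7): ref=13.0000 raw=[14.3000 11.7000]
Drift of clock 1 after op 2: 11.7000 - 13.0000 = -1.3000

Answer: -1.3000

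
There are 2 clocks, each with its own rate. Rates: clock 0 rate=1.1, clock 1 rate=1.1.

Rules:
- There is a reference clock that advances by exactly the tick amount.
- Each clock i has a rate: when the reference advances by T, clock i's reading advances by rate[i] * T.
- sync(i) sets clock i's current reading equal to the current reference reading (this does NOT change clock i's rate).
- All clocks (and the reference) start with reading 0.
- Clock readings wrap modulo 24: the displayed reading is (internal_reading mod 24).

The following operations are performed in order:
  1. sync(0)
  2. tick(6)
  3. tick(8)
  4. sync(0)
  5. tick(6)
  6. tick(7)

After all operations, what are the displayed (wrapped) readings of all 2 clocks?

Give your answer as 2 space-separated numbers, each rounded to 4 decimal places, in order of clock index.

After op 1 sync(0): ref=0.0000 raw=[0.0000 0.0000]
After op 2 tick(6): ref=6.0000 raw=[6.6000 6.6000]
After op 3 tick(8): ref=14.0000 raw=[15.4000 15.4000]
After op 4 sync(0): ref=14.0000 raw=[14.0000 15.4000]
After op 5 tick(6): ref=20.0000 raw=[20.6000 22.0000]
After op 6 tick(7): ref=27.0000 raw=[28.3000 29.7000]
Wrap final raw readings (mod 24): 28.3000 mod 24 = 4.3000; 29.7000 mod 24 = 5.7000

Answer: 4.3000 5.7000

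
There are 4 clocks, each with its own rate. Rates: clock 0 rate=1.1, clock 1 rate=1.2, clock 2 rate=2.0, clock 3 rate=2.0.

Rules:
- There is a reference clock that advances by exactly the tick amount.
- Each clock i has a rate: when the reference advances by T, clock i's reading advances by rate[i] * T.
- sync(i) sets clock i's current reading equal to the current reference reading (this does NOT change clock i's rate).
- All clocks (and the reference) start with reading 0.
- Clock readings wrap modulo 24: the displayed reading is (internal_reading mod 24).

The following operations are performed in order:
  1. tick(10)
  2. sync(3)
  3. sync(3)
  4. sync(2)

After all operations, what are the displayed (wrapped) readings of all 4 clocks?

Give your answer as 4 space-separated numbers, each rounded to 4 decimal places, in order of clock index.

After op 1 tick(10): ref=10.0000 raw=[11.0000 12.0000 20.0000 20.0000]
After op 2 sync(3): ref=10.0000 raw=[11.0000 12.0000 20.0000 10.0000]
After op 3 sync(3): ref=10.0000 raw=[11.0000 12.0000 20.0000 10.0000]
After op 4 sync(2): ref=10.0000 raw=[11.0000 12.0000 10.0000 10.0000]
Wrap final raw readings (mod 24): 11.0000 mod 24 = 11.0000; 12.0000 mod 24 = 12.0000; 10.0000 mod 24 = 10.0000; 10.0000 mod 24 = 10.0000

Answer: 11.0000 12.0000 10.0000 10.0000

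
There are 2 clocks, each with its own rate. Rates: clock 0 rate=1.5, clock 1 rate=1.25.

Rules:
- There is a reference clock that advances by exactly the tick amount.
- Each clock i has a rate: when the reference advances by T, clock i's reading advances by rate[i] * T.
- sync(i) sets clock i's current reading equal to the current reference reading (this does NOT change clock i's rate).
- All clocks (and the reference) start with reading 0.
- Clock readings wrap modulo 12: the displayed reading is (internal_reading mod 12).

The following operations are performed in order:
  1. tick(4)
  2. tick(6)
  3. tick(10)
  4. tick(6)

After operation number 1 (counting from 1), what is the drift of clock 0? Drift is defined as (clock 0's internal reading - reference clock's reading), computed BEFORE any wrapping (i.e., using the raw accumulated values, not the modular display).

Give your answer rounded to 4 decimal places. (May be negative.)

Answer: 2.0000

Derivation:
After op 1 tick(4): ref=4.0000 raw=[6.0000 5.0000]
Drift of clock 0 after op 1: 6.0000 - 4.0000 = 2.0000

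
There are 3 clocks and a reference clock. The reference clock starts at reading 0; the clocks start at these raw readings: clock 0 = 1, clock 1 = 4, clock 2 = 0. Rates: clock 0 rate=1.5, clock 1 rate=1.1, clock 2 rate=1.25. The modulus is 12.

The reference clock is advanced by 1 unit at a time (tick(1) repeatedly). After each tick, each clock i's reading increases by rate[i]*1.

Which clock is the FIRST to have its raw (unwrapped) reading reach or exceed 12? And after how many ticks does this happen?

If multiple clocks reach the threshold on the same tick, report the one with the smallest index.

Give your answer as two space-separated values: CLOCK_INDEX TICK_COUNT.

clock 0: start=1, rate=1.5, needs 12-1 = 11; ticks = ceil(11/1.5) = ceil(7.3333) = 8; reading at tick 8 = 1 + 1.5*8 = 13.0000
clock 1: start=4, rate=1.1, needs 12-4 = 8; ticks = ceil(8/1.1) = ceil(7.2727) = 8; reading at tick 8 = 4 + 1.1*8 = 12.8000
clock 2: start=0, rate=1.25, needs 12-0 = 12; ticks = ceil(12/1.25) = ceil(9.6000) = 10; reading at tick 10 = 0 + 1.25*10 = 12.5000
Minimum tick count = 8; winners = [0, 1]; smallest index = 0

Answer: 0 8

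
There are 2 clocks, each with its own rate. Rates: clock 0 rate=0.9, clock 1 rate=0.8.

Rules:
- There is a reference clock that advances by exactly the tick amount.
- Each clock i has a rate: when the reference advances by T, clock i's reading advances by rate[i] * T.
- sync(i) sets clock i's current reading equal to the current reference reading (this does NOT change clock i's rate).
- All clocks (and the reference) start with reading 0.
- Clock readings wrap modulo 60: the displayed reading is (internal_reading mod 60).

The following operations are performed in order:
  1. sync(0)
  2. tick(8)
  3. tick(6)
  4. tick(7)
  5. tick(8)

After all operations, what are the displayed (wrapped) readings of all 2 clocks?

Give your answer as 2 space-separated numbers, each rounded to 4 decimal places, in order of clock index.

After op 1 sync(0): ref=0.0000 raw=[0.0000 0.0000]
After op 2 tick(8): ref=8.0000 raw=[7.2000 6.4000]
After op 3 tick(6): ref=14.0000 raw=[12.6000 11.2000]
After op 4 tick(7): ref=21.0000 raw=[18.9000 16.8000]
After op 5 tick(8): ref=29.0000 raw=[26.1000 23.2000]
Wrap final raw readings (mod 60): 26.1000 mod 60 = 26.1000; 23.2000 mod 60 = 23.2000

Answer: 26.1000 23.2000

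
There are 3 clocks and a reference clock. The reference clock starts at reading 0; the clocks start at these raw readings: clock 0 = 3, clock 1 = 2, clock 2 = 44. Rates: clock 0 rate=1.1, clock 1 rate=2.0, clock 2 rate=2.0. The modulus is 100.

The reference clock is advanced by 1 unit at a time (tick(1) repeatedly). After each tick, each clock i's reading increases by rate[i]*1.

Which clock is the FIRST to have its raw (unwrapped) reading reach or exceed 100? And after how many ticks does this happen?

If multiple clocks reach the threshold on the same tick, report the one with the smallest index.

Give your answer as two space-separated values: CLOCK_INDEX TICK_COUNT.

clock 0: start=3, rate=1.1, needs 100-3 = 97; ticks = ceil(97/1.1) = ceil(88.1818) = 89; reading at tick 89 = 3 + 1.1*89 = 100.9000
clock 1: start=2, rate=2.0, needs 100-2 = 98; ticks = ceil(98/2.0) = ceil(49.0000) = 49; reading at tick 49 = 2 + 2.0*49 = 100.0000
clock 2: start=44, rate=2.0, needs 100-44 = 56; ticks = ceil(56/2.0) = ceil(28.0000) = 28; reading at tick 28 = 44 + 2.0*28 = 100.0000
Minimum tick count = 28; winners = [2]; smallest index = 2

Answer: 2 28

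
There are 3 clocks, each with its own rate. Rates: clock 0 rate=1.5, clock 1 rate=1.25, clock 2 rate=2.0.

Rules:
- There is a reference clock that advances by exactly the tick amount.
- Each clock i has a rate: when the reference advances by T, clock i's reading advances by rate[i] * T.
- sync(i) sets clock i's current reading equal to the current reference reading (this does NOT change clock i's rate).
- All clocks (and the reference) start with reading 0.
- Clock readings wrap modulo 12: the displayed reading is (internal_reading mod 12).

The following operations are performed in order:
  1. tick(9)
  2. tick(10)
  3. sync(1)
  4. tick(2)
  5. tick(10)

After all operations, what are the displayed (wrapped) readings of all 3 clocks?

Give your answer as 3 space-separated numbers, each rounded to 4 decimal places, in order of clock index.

After op 1 tick(9): ref=9.0000 raw=[13.5000 11.2500 18.0000]
After op 2 tick(10): ref=19.0000 raw=[28.5000 23.7500 38.0000]
After op 3 sync(1): ref=19.0000 raw=[28.5000 19.0000 38.0000]
After op 4 tick(2): ref=21.0000 raw=[31.5000 21.5000 42.0000]
After op 5 tick(10): ref=31.0000 raw=[46.5000 34.0000 62.0000]
Wrap final raw readings (mod 12): 46.5000 mod 12 = 10.5000; 34.0000 mod 12 = 10.0000; 62.0000 mod 12 = 2.0000

Answer: 10.5000 10.0000 2.0000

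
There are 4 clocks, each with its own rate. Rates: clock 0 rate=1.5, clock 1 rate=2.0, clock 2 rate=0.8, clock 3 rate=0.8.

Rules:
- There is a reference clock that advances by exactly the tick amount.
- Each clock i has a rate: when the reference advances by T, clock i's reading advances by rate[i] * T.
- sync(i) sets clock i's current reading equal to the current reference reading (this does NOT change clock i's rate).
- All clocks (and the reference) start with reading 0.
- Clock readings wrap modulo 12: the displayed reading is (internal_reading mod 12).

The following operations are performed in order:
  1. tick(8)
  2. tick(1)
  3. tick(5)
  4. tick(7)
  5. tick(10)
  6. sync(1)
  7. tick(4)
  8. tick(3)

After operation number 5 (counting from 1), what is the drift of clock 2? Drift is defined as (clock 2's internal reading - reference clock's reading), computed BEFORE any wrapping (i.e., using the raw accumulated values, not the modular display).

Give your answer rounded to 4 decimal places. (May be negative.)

Answer: -6.2000

Derivation:
After op 1 tick(8): ref=8.0000 raw=[12.0000 16.0000 6.4000 6.4000]
After op 2 tick(1): ref=9.0000 raw=[13.5000 18.0000 7.2000 7.2000]
After op 3 tick(5): ref=14.0000 raw=[21.0000 28.0000 11.2000 11.2000]
After op 4 tick(7): ref=21.0000 raw=[31.5000 42.0000 16.8000 16.8000]
After op 5 tick(10): ref=31.0000 raw=[46.5000 62.0000 24.8000 24.8000]
Drift of clock 2 after op 5: 24.8000 - 31.0000 = -6.2000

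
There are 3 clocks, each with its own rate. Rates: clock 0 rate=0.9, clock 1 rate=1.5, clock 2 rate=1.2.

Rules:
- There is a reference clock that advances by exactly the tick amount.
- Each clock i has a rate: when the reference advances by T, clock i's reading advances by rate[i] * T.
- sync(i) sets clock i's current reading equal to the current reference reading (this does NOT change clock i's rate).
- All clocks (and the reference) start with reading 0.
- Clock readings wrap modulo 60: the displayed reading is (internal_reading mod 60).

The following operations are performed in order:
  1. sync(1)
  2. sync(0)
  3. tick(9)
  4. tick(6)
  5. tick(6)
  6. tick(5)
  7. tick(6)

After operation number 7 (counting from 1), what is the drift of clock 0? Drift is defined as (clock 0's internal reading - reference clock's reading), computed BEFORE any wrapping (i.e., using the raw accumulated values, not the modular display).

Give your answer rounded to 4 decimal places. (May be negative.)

After op 1 sync(1): ref=0.0000 raw=[0.0000 0.0000 0.0000]
After op 2 sync(0): ref=0.0000 raw=[0.0000 0.0000 0.0000]
After op 3 tick(9): ref=9.0000 raw=[8.1000 13.5000 10.8000]
After op 4 tick(6): ref=15.0000 raw=[13.5000 22.5000 18.0000]
After op 5 tick(6): ref=21.0000 raw=[18.9000 31.5000 25.2000]
After op 6 tick(5): ref=26.0000 raw=[23.4000 39.0000 31.2000]
After op 7 tick(6): ref=32.0000 raw=[28.8000 48.0000 38.4000]
Drift of clock 0 after op 7: 28.8000 - 32.0000 = -3.2000

Answer: -3.2000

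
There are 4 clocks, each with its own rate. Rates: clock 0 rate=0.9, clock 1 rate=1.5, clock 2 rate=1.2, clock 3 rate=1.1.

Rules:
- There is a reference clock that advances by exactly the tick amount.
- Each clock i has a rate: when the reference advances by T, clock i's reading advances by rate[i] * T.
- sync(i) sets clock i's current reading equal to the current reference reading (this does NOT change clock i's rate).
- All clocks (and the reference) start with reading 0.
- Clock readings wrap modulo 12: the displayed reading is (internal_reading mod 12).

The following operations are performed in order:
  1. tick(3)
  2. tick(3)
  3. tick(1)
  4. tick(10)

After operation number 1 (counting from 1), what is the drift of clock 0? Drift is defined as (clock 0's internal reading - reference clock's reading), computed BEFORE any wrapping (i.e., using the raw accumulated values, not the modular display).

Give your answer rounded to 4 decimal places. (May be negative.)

After op 1 tick(3): ref=3.0000 raw=[2.7000 4.5000 3.6000 3.3000]
Drift of clock 0 after op 1: 2.7000 - 3.0000 = -0.3000

Answer: -0.3000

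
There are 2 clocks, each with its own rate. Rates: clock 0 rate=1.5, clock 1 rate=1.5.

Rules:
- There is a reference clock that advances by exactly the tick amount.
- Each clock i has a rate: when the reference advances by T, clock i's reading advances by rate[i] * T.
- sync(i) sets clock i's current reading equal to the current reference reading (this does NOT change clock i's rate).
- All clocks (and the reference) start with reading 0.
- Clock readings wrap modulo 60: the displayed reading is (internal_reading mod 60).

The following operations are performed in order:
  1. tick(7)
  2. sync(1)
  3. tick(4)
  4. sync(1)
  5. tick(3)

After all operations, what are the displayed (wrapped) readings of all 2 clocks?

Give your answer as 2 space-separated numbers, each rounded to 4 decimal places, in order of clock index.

After op 1 tick(7): ref=7.0000 raw=[10.5000 10.5000]
After op 2 sync(1): ref=7.0000 raw=[10.5000 7.0000]
After op 3 tick(4): ref=11.0000 raw=[16.5000 13.0000]
After op 4 sync(1): ref=11.0000 raw=[16.5000 11.0000]
After op 5 tick(3): ref=14.0000 raw=[21.0000 15.5000]
Wrap final raw readings (mod 60): 21.0000 mod 60 = 21.0000; 15.5000 mod 60 = 15.5000

Answer: 21.0000 15.5000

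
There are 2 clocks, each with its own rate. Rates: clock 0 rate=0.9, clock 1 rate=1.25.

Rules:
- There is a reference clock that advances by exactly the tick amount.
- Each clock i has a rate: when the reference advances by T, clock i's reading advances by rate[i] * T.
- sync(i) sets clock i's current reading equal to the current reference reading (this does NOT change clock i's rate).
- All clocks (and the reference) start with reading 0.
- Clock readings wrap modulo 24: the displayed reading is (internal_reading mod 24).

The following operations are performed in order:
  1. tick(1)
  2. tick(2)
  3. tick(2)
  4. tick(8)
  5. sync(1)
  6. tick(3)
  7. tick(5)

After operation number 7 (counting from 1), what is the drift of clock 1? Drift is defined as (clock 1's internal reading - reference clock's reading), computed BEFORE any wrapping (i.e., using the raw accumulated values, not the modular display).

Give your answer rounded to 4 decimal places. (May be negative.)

After op 1 tick(1): ref=1.0000 raw=[0.9000 1.2500]
After op 2 tick(2): ref=3.0000 raw=[2.7000 3.7500]
After op 3 tick(2): ref=5.0000 raw=[4.5000 6.2500]
After op 4 tick(8): ref=13.0000 raw=[11.7000 16.2500]
After op 5 sync(1): ref=13.0000 raw=[11.7000 13.0000]
After op 6 tick(3): ref=16.0000 raw=[14.4000 16.7500]
After op 7 tick(5): ref=21.0000 raw=[18.9000 23.0000]
Drift of clock 1 after op 7: 23.0000 - 21.0000 = 2.0000

Answer: 2.0000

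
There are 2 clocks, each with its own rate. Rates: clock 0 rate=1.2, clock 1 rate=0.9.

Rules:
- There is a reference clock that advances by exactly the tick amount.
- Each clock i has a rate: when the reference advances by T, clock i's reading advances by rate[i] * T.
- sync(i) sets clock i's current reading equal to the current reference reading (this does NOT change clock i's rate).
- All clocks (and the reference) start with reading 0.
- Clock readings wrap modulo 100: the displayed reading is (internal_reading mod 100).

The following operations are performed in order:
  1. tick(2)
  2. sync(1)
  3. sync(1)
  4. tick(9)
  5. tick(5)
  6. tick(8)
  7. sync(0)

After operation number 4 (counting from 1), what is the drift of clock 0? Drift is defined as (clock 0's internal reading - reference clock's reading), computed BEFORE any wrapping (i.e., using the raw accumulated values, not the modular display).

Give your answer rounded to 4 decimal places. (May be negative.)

Answer: 2.2000

Derivation:
After op 1 tick(2): ref=2.0000 raw=[2.4000 1.8000]
After op 2 sync(1): ref=2.0000 raw=[2.4000 2.0000]
After op 3 sync(1): ref=2.0000 raw=[2.4000 2.0000]
After op 4 tick(9): ref=11.0000 raw=[13.2000 10.1000]
Drift of clock 0 after op 4: 13.2000 - 11.0000 = 2.2000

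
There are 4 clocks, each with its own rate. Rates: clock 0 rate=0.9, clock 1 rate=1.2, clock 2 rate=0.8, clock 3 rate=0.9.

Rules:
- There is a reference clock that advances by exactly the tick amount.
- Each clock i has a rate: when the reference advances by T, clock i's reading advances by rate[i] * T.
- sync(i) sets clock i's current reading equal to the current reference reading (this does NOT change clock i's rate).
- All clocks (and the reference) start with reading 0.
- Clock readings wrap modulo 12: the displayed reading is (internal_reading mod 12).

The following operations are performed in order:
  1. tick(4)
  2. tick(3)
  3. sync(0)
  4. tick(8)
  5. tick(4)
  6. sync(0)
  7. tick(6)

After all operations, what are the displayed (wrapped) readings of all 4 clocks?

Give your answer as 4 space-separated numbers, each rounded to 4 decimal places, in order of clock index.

Answer: 0.4000 6.0000 8.0000 10.5000

Derivation:
After op 1 tick(4): ref=4.0000 raw=[3.6000 4.8000 3.2000 3.6000]
After op 2 tick(3): ref=7.0000 raw=[6.3000 8.4000 5.6000 6.3000]
After op 3 sync(0): ref=7.0000 raw=[7.0000 8.4000 5.6000 6.3000]
After op 4 tick(8): ref=15.0000 raw=[14.2000 18.0000 12.0000 13.5000]
After op 5 tick(4): ref=19.0000 raw=[17.8000 22.8000 15.2000 17.1000]
After op 6 sync(0): ref=19.0000 raw=[19.0000 22.8000 15.2000 17.1000]
After op 7 tick(6): ref=25.0000 raw=[24.4000 30.0000 20.0000 22.5000]
Wrap final raw readings (mod 12): 24.4000 mod 12 = 0.4000; 30.0000 mod 12 = 6.0000; 20.0000 mod 12 = 8.0000; 22.5000 mod 12 = 10.5000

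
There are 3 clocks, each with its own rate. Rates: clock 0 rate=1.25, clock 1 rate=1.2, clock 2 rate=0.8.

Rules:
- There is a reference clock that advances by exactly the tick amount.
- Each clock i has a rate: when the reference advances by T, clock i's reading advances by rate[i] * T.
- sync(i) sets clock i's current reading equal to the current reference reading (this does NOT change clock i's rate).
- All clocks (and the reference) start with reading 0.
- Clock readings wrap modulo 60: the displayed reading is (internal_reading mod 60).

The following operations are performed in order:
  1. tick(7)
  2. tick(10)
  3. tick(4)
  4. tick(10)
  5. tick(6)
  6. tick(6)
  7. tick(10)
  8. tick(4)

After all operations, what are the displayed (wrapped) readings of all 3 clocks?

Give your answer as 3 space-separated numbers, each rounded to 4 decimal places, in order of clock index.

Answer: 11.2500 8.4000 45.6000

Derivation:
After op 1 tick(7): ref=7.0000 raw=[8.7500 8.4000 5.6000]
After op 2 tick(10): ref=17.0000 raw=[21.2500 20.4000 13.6000]
After op 3 tick(4): ref=21.0000 raw=[26.2500 25.2000 16.8000]
After op 4 tick(10): ref=31.0000 raw=[38.7500 37.2000 24.8000]
After op 5 tick(6): ref=37.0000 raw=[46.2500 44.4000 29.6000]
After op 6 tick(6): ref=43.0000 raw=[53.7500 51.6000 34.4000]
After op 7 tick(10): ref=53.0000 raw=[66.2500 63.6000 42.4000]
After op 8 tick(4): ref=57.0000 raw=[71.2500 68.4000 45.6000]
Wrap final raw readings (mod 60): 71.2500 mod 60 = 11.2500; 68.4000 mod 60 = 8.4000; 45.6000 mod 60 = 45.6000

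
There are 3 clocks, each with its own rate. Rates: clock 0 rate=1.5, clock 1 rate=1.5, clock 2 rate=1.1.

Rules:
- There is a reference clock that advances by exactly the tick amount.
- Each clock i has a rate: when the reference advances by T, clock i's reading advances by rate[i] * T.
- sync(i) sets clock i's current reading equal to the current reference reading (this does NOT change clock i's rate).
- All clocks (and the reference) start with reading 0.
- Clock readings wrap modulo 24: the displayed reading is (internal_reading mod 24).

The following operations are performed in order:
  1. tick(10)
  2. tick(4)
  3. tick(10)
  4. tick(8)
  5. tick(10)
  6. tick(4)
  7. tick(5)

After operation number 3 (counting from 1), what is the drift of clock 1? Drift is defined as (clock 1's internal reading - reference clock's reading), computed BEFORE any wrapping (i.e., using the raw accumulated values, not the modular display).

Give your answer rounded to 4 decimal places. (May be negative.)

Answer: 12.0000

Derivation:
After op 1 tick(10): ref=10.0000 raw=[15.0000 15.0000 11.0000]
After op 2 tick(4): ref=14.0000 raw=[21.0000 21.0000 15.4000]
After op 3 tick(10): ref=24.0000 raw=[36.0000 36.0000 26.4000]
Drift of clock 1 after op 3: 36.0000 - 24.0000 = 12.0000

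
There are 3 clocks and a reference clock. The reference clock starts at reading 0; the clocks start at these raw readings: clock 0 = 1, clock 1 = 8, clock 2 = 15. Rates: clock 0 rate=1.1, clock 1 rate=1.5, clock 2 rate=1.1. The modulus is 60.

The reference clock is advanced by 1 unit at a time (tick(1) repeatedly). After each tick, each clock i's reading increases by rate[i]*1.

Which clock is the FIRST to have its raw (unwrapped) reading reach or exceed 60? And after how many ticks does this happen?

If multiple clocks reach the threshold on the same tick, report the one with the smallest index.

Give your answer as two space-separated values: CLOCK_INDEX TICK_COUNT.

Answer: 1 35

Derivation:
clock 0: start=1, rate=1.1, needs 60-1 = 59; ticks = ceil(59/1.1) = ceil(53.6364) = 54; reading at tick 54 = 1 + 1.1*54 = 60.4000
clock 1: start=8, rate=1.5, needs 60-8 = 52; ticks = ceil(52/1.5) = ceil(34.6667) = 35; reading at tick 35 = 8 + 1.5*35 = 60.5000
clock 2: start=15, rate=1.1, needs 60-15 = 45; ticks = ceil(45/1.1) = ceil(40.9091) = 41; reading at tick 41 = 15 + 1.1*41 = 60.1000
Minimum tick count = 35; winners = [1]; smallest index = 1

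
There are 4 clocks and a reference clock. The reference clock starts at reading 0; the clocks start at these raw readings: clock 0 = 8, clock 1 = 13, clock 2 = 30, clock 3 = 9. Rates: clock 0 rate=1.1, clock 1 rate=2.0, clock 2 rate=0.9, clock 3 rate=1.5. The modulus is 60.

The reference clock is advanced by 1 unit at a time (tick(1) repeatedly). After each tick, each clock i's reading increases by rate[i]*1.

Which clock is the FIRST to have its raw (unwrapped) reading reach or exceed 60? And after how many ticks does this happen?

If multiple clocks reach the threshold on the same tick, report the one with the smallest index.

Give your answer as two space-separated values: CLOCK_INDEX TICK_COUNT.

clock 0: start=8, rate=1.1, needs 60-8 = 52; ticks = ceil(52/1.1) = ceil(47.2727) = 48; reading at tick 48 = 8 + 1.1*48 = 60.8000
clock 1: start=13, rate=2.0, needs 60-13 = 47; ticks = ceil(47/2.0) = ceil(23.5000) = 24; reading at tick 24 = 13 + 2.0*24 = 61.0000
clock 2: start=30, rate=0.9, needs 60-30 = 30; ticks = ceil(30/0.9) = ceil(33.3333) = 34; reading at tick 34 = 30 + 0.9*34 = 60.6000
clock 3: start=9, rate=1.5, needs 60-9 = 51; ticks = ceil(51/1.5) = ceil(34.0000) = 34; reading at tick 34 = 9 + 1.5*34 = 60.0000
Minimum tick count = 24; winners = [1]; smallest index = 1

Answer: 1 24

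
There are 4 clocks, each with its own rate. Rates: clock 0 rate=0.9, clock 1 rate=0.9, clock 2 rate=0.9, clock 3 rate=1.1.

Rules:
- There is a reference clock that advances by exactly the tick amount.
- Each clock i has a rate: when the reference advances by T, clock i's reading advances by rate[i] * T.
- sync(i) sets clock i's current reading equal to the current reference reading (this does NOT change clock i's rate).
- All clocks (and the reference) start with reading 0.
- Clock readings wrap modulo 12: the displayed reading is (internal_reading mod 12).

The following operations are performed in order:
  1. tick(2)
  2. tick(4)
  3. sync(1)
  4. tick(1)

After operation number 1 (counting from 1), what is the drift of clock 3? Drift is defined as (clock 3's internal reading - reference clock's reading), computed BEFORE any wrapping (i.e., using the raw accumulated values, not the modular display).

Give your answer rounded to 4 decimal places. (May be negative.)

After op 1 tick(2): ref=2.0000 raw=[1.8000 1.8000 1.8000 2.2000]
Drift of clock 3 after op 1: 2.2000 - 2.0000 = 0.2000

Answer: 0.2000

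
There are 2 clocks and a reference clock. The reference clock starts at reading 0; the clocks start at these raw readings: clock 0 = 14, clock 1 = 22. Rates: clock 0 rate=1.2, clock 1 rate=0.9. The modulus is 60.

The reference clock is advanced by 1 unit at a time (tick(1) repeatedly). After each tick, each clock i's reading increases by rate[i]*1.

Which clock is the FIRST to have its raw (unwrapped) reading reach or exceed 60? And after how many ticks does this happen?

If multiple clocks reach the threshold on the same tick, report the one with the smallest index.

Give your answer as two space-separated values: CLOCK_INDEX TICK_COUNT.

Answer: 0 39

Derivation:
clock 0: start=14, rate=1.2, needs 60-14 = 46; ticks = ceil(46/1.2) = ceil(38.3333) = 39; reading at tick 39 = 14 + 1.2*39 = 60.8000
clock 1: start=22, rate=0.9, needs 60-22 = 38; ticks = ceil(38/0.9) = ceil(42.2222) = 43; reading at tick 43 = 22 + 0.9*43 = 60.7000
Minimum tick count = 39; winners = [0]; smallest index = 0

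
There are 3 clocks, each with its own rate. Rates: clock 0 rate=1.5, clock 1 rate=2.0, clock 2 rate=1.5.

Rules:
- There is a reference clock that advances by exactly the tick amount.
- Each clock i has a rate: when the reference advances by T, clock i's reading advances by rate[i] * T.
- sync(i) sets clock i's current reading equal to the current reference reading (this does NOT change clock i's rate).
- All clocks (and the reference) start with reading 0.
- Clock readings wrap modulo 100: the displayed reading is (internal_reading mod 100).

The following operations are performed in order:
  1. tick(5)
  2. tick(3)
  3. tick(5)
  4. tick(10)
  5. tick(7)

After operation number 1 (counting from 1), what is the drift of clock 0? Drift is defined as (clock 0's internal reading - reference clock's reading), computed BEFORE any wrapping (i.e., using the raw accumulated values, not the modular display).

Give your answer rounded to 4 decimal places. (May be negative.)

After op 1 tick(5): ref=5.0000 raw=[7.5000 10.0000 7.5000]
Drift of clock 0 after op 1: 7.5000 - 5.0000 = 2.5000

Answer: 2.5000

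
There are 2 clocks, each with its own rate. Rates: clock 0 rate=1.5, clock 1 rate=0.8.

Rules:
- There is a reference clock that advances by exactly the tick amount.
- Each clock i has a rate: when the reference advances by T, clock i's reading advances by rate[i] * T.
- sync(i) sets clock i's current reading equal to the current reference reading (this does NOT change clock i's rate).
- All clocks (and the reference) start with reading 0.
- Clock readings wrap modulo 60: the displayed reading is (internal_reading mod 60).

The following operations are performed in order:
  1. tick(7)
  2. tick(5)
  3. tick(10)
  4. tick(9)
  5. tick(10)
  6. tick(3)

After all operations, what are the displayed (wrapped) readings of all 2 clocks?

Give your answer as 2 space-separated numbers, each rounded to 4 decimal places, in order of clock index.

After op 1 tick(7): ref=7.0000 raw=[10.5000 5.6000]
After op 2 tick(5): ref=12.0000 raw=[18.0000 9.6000]
After op 3 tick(10): ref=22.0000 raw=[33.0000 17.6000]
After op 4 tick(9): ref=31.0000 raw=[46.5000 24.8000]
After op 5 tick(10): ref=41.0000 raw=[61.5000 32.8000]
After op 6 tick(3): ref=44.0000 raw=[66.0000 35.2000]
Wrap final raw readings (mod 60): 66.0000 mod 60 = 6.0000; 35.2000 mod 60 = 35.2000

Answer: 6.0000 35.2000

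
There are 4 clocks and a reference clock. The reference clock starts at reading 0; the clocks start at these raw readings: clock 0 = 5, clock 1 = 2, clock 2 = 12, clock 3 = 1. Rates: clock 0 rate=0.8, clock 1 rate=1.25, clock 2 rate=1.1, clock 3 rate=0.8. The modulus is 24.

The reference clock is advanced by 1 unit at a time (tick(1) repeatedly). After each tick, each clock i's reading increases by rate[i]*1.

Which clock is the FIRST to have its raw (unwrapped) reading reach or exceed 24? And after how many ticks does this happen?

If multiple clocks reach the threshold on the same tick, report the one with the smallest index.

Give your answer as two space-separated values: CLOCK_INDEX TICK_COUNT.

clock 0: start=5, rate=0.8, needs 24-5 = 19; ticks = ceil(19/0.8) = ceil(23.7500) = 24; reading at tick 24 = 5 + 0.8*24 = 24.2000
clock 1: start=2, rate=1.25, needs 24-2 = 22; ticks = ceil(22/1.25) = ceil(17.6000) = 18; reading at tick 18 = 2 + 1.25*18 = 24.5000
clock 2: start=12, rate=1.1, needs 24-12 = 12; ticks = ceil(12/1.1) = ceil(10.9091) = 11; reading at tick 11 = 12 + 1.1*11 = 24.1000
clock 3: start=1, rate=0.8, needs 24-1 = 23; ticks = ceil(23/0.8) = ceil(28.7500) = 29; reading at tick 29 = 1 + 0.8*29 = 24.2000
Minimum tick count = 11; winners = [2]; smallest index = 2

Answer: 2 11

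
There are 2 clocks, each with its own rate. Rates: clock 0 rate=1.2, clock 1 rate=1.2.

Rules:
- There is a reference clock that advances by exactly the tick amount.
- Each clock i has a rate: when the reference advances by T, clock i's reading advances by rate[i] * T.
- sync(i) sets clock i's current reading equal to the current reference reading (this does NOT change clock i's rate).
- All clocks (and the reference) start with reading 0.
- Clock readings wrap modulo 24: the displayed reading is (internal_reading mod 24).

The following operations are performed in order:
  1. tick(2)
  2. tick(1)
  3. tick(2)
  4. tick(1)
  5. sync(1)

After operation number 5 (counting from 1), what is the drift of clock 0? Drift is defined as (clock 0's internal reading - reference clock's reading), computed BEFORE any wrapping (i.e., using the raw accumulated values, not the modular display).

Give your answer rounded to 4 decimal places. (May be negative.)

After op 1 tick(2): ref=2.0000 raw=[2.4000 2.4000]
After op 2 tick(1): ref=3.0000 raw=[3.6000 3.6000]
After op 3 tick(2): ref=5.0000 raw=[6.0000 6.0000]
After op 4 tick(1): ref=6.0000 raw=[7.2000 7.2000]
After op 5 sync(1): ref=6.0000 raw=[7.2000 6.0000]
Drift of clock 0 after op 5: 7.2000 - 6.0000 = 1.2000

Answer: 1.2000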